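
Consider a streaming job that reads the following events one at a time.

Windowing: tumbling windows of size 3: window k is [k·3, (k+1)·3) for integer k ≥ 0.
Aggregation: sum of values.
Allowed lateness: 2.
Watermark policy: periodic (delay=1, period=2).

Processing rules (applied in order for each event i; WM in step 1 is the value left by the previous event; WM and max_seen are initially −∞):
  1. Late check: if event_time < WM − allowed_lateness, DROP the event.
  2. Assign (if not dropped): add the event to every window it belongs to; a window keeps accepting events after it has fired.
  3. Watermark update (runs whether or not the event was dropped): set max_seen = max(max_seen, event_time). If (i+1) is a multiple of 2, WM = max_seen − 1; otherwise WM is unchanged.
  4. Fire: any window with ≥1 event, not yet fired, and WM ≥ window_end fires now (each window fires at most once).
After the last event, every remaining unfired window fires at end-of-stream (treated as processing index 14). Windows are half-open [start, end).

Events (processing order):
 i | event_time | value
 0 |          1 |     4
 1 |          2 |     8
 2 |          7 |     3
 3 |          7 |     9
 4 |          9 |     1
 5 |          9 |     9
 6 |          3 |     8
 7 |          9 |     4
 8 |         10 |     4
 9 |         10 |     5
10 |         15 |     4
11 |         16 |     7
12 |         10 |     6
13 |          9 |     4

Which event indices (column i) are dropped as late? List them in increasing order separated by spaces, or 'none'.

i=0 t=1 v=4: → [0,3); WM=−∞
i=1 t=2 v=8: → [0,3); WM=1
i=2 t=7 v=3: → [6,9); WM=1
i=3 t=7 v=9: → [6,9); WM=6; [0,3) fires=12
i=4 t=9 v=1: → [9,12); WM=6
i=5 t=9 v=9: → [9,12); WM=8
i=6 t=3 v=8: DROP (t<8-2); WM=8
i=7 t=9 v=4: → [9,12); WM=8
i=8 t=10 v=4: → [9,12); WM=8
i=9 t=10 v=5: → [9,12); WM=9; [6,9) fires=12
i=10 t=15 v=4: → [15,18); WM=9
i=11 t=16 v=7: → [15,18); WM=15; [9,12) fires=23
i=12 t=10 v=6: DROP (t<15-2); WM=15
i=13 t=9 v=4: DROP (t<15-2); WM=15

6 12 13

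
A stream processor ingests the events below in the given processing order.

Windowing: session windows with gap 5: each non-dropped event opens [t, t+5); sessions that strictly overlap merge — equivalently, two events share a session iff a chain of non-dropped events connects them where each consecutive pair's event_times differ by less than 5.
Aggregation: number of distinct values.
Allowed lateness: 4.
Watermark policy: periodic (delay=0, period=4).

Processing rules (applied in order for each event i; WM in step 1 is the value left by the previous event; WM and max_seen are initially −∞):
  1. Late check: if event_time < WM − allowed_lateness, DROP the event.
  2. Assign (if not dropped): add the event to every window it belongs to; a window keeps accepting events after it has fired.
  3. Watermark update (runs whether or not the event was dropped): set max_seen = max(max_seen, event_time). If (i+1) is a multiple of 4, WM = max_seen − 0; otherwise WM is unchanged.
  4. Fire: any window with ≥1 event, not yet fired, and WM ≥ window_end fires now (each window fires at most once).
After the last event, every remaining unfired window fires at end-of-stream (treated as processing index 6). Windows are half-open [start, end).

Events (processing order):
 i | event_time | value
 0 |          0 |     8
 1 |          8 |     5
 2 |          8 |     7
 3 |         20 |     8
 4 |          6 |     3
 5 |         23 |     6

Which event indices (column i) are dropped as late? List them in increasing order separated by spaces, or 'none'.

4

i=0 t=0 v=8: → [0,5); WM=−∞
i=1 t=8 v=5: → [8,13); WM=−∞
i=2 t=8 v=7: → [8,13); WM=−∞
i=3 t=20 v=8: → [20,25); WM=20
i=4 t=6 v=3: DROP (t<20-4); WM=20
i=5 t=23 v=6: → [20,28); WM=20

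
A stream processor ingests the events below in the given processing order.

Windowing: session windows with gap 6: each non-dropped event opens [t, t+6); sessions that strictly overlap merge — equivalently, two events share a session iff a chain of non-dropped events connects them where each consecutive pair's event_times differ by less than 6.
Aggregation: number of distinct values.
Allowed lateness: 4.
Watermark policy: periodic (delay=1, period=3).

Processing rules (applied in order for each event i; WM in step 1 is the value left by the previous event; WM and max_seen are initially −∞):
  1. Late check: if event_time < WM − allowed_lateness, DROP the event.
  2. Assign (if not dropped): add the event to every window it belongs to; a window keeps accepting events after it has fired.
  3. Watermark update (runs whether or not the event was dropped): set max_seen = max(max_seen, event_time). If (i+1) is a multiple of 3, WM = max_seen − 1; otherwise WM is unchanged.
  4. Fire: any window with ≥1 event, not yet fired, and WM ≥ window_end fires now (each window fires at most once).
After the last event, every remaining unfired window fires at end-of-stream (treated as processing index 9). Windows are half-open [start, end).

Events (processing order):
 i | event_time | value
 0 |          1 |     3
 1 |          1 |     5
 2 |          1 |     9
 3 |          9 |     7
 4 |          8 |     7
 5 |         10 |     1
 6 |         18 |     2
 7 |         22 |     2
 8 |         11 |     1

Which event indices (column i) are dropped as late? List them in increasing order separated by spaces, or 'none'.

none

i=0 t=1 v=3: → [1,7); WM=−∞
i=1 t=1 v=5: → [1,7); WM=−∞
i=2 t=1 v=9: → [1,7); WM=0
i=3 t=9 v=7: → [9,15); WM=0
i=4 t=8 v=7: → [8,15); WM=0
i=5 t=10 v=1: → [8,16); WM=9
i=6 t=18 v=2: → [18,24); WM=9
i=7 t=22 v=2: → [18,28); WM=9
i=8 t=11 v=1: → [8,17); WM=21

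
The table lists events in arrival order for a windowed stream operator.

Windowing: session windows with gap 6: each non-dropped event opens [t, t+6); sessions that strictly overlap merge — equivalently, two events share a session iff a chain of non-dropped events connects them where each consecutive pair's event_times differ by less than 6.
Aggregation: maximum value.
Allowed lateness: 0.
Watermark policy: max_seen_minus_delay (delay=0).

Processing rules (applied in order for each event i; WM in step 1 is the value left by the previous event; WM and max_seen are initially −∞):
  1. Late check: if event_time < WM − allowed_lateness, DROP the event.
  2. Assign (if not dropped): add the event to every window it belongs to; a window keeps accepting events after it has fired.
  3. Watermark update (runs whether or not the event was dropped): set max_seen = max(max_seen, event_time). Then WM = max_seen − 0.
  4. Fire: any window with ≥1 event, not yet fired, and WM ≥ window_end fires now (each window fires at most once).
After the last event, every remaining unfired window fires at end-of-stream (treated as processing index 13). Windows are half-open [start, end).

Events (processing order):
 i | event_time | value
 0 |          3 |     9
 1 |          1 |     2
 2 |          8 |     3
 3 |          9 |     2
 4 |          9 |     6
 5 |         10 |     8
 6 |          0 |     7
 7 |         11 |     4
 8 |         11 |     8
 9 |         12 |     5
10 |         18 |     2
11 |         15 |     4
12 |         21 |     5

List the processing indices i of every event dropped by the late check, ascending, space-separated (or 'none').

1 6 11

i=0 t=3 v=9: → [3,9); WM=3
i=1 t=1 v=2: DROP (t<3-0); WM=3
i=2 t=8 v=3: → [3,14); WM=8
i=3 t=9 v=2: → [3,15); WM=9
i=4 t=9 v=6: → [3,15); WM=9
i=5 t=10 v=8: → [3,16); WM=10
i=6 t=0 v=7: DROP (t<10-0); WM=10
i=7 t=11 v=4: → [3,17); WM=11
i=8 t=11 v=8: → [3,17); WM=11
i=9 t=12 v=5: → [3,18); WM=12
i=10 t=18 v=2: → [18,24); WM=18
i=11 t=15 v=4: DROP (t<18-0); WM=18
i=12 t=21 v=5: → [18,27); WM=21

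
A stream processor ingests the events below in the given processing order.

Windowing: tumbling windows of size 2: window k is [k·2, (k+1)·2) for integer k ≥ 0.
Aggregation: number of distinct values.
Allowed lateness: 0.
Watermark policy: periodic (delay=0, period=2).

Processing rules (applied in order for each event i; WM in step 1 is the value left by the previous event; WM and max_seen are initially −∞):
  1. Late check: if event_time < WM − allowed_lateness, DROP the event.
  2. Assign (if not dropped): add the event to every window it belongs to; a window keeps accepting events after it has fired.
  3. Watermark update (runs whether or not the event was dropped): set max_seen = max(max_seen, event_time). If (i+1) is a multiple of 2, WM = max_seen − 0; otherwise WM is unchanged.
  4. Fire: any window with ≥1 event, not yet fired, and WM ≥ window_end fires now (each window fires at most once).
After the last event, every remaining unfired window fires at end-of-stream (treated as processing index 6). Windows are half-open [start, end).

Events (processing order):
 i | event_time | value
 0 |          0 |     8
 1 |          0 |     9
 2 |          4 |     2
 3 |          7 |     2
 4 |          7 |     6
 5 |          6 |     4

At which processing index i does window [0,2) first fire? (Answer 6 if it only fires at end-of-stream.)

3

i=0 t=0 v=8: → [0,2); WM=−∞
i=1 t=0 v=9: → [0,2); WM=0
i=2 t=4 v=2: → [4,6); WM=0
i=3 t=7 v=2: → [6,8); WM=7; [0,2) fires=2 [4,6) fires=1
i=4 t=7 v=6: → [6,8); WM=7
i=5 t=6 v=4: DROP (t<7-0); WM=7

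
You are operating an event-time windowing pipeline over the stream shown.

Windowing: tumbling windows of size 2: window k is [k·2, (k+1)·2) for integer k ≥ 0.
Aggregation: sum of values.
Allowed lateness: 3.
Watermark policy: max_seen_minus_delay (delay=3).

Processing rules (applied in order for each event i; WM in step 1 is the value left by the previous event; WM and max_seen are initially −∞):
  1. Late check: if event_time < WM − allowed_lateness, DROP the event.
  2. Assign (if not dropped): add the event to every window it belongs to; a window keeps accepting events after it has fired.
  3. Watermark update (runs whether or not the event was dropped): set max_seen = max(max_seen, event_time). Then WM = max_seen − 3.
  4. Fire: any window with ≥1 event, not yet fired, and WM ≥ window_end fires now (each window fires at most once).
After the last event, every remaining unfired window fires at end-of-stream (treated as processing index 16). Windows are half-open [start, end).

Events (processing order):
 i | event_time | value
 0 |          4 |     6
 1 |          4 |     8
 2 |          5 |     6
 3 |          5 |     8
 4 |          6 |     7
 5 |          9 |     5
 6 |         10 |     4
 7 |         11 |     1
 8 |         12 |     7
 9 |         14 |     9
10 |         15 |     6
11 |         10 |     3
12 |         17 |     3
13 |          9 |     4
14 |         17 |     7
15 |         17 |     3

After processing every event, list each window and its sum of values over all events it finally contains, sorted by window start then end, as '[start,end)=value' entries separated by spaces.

i=0 t=4 v=6: → [4,6); WM=1
i=1 t=4 v=8: → [4,6); WM=1
i=2 t=5 v=6: → [4,6); WM=2
i=3 t=5 v=8: → [4,6); WM=2
i=4 t=6 v=7: → [6,8); WM=3
i=5 t=9 v=5: → [8,10); WM=6; [4,6) fires=28
i=6 t=10 v=4: → [10,12); WM=7
i=7 t=11 v=1: → [10,12); WM=8; [6,8) fires=7
i=8 t=12 v=7: → [12,14); WM=9
i=9 t=14 v=9: → [14,16); WM=11; [8,10) fires=5
i=10 t=15 v=6: → [14,16); WM=12; [10,12) fires=5
i=11 t=10 v=3: → [10,12); WM=12
i=12 t=17 v=3: → [16,18); WM=14; [12,14) fires=7
i=13 t=9 v=4: DROP (t<14-3); WM=14
i=14 t=17 v=7: → [16,18); WM=14
i=15 t=17 v=3: → [16,18); WM=14

[4,6)=28 [6,8)=7 [8,10)=5 [10,12)=8 [12,14)=7 [14,16)=15 [16,18)=13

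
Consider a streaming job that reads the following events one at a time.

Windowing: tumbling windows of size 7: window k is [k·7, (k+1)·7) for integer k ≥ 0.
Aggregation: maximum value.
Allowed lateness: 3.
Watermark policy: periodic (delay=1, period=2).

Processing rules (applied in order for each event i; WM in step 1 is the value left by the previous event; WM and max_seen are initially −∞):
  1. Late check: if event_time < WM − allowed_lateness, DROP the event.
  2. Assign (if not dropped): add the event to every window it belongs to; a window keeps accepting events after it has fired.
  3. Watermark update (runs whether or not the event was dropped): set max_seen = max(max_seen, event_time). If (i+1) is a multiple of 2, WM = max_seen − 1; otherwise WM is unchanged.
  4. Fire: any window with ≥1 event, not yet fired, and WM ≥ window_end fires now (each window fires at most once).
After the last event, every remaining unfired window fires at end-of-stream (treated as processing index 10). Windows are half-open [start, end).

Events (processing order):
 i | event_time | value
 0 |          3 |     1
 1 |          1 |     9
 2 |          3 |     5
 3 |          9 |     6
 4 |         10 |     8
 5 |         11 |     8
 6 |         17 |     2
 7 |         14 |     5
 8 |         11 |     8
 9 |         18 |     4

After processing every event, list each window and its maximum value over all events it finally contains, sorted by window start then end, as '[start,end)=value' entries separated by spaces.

[0,7)=9 [7,14)=8 [14,21)=5

i=0 t=3 v=1: → [0,7); WM=−∞
i=1 t=1 v=9: → [0,7); WM=2
i=2 t=3 v=5: → [0,7); WM=2
i=3 t=9 v=6: → [7,14); WM=8; [0,7) fires=9
i=4 t=10 v=8: → [7,14); WM=8
i=5 t=11 v=8: → [7,14); WM=10
i=6 t=17 v=2: → [14,21); WM=10
i=7 t=14 v=5: → [14,21); WM=16; [7,14) fires=8
i=8 t=11 v=8: DROP (t<16-3); WM=16
i=9 t=18 v=4: → [14,21); WM=17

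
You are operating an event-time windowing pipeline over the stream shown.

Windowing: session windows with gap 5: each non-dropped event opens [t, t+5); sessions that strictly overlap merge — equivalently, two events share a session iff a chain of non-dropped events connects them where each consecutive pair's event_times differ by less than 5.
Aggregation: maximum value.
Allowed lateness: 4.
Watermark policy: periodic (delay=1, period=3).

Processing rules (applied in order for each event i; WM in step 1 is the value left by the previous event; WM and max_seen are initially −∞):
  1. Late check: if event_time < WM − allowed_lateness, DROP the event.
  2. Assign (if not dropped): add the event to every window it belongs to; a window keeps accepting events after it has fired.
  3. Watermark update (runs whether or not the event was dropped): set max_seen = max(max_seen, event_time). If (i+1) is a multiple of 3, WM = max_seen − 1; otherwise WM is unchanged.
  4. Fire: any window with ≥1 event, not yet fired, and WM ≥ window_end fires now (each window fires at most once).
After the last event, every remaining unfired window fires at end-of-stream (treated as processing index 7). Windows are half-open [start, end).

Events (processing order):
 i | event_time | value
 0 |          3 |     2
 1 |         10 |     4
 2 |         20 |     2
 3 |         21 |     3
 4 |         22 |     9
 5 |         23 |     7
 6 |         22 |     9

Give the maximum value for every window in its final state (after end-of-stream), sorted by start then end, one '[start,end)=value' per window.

[3,8)=2 [10,15)=4 [20,28)=9

i=0 t=3 v=2: → [3,8); WM=−∞
i=1 t=10 v=4: → [10,15); WM=−∞
i=2 t=20 v=2: → [20,25); WM=19
i=3 t=21 v=3: → [20,26); WM=19
i=4 t=22 v=9: → [20,27); WM=19
i=5 t=23 v=7: → [20,28); WM=22
i=6 t=22 v=9: → [20,28); WM=22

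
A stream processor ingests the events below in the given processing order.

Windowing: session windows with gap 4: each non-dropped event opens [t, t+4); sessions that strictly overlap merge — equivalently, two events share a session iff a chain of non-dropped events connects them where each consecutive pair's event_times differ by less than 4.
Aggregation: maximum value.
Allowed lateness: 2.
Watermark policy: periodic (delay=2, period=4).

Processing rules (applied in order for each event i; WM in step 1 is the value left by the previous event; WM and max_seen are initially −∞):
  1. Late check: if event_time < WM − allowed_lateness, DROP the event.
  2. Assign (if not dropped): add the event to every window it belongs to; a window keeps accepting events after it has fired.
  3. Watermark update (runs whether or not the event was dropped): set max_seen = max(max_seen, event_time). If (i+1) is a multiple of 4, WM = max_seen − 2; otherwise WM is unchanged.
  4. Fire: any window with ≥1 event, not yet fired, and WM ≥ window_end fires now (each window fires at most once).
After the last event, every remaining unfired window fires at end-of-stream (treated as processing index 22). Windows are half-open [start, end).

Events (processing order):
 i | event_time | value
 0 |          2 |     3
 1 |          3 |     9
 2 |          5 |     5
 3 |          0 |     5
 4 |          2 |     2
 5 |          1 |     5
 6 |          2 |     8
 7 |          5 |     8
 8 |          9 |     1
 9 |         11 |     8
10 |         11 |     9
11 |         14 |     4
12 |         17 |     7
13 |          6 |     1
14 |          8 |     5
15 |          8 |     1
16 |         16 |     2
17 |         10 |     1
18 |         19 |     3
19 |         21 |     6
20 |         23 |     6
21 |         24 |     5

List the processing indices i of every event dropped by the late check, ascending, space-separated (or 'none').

i=0 t=2 v=3: → [2,6); WM=−∞
i=1 t=3 v=9: → [2,7); WM=−∞
i=2 t=5 v=5: → [2,9); WM=−∞
i=3 t=0 v=5: → [0,9); WM=3
i=4 t=2 v=2: → [0,9); WM=3
i=5 t=1 v=5: → [0,9); WM=3
i=6 t=2 v=8: → [0,9); WM=3
i=7 t=5 v=8: → [0,9); WM=3
i=8 t=9 v=1: → [9,13); WM=3
i=9 t=11 v=8: → [9,15); WM=3
i=10 t=11 v=9: → [9,15); WM=3
i=11 t=14 v=4: → [9,18); WM=12
i=12 t=17 v=7: → [9,21); WM=12
i=13 t=6 v=1: DROP (t<12-2); WM=12
i=14 t=8 v=5: DROP (t<12-2); WM=12
i=15 t=8 v=1: DROP (t<12-2); WM=15
i=16 t=16 v=2: → [9,21); WM=15
i=17 t=10 v=1: DROP (t<15-2); WM=15
i=18 t=19 v=3: → [9,23); WM=15
i=19 t=21 v=6: → [9,25); WM=19
i=20 t=23 v=6: → [9,27); WM=19
i=21 t=24 v=5: → [9,28); WM=19

13 14 15 17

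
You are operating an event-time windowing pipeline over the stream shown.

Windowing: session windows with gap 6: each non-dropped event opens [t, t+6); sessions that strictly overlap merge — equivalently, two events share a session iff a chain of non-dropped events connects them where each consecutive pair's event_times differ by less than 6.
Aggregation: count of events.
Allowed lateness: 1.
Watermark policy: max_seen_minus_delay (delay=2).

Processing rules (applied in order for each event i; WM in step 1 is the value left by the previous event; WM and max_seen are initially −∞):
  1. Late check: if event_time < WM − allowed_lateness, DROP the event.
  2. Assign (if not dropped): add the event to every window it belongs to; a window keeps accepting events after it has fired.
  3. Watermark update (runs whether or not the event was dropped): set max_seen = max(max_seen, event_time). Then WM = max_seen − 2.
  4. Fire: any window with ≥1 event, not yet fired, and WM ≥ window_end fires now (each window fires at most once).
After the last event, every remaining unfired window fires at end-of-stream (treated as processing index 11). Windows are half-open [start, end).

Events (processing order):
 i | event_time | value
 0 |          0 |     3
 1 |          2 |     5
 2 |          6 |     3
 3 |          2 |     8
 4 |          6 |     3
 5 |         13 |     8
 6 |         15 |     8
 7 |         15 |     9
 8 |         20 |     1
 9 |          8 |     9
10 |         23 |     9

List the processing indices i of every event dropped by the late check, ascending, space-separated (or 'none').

3 9

i=0 t=0 v=3: → [0,6); WM=-2
i=1 t=2 v=5: → [0,8); WM=0
i=2 t=6 v=3: → [0,12); WM=4
i=3 t=2 v=8: DROP (t<4-1); WM=4
i=4 t=6 v=3: → [0,12); WM=4
i=5 t=13 v=8: → [13,19); WM=11
i=6 t=15 v=8: → [13,21); WM=13
i=7 t=15 v=9: → [13,21); WM=13
i=8 t=20 v=1: → [13,26); WM=18
i=9 t=8 v=9: DROP (t<18-1); WM=18
i=10 t=23 v=9: → [13,29); WM=21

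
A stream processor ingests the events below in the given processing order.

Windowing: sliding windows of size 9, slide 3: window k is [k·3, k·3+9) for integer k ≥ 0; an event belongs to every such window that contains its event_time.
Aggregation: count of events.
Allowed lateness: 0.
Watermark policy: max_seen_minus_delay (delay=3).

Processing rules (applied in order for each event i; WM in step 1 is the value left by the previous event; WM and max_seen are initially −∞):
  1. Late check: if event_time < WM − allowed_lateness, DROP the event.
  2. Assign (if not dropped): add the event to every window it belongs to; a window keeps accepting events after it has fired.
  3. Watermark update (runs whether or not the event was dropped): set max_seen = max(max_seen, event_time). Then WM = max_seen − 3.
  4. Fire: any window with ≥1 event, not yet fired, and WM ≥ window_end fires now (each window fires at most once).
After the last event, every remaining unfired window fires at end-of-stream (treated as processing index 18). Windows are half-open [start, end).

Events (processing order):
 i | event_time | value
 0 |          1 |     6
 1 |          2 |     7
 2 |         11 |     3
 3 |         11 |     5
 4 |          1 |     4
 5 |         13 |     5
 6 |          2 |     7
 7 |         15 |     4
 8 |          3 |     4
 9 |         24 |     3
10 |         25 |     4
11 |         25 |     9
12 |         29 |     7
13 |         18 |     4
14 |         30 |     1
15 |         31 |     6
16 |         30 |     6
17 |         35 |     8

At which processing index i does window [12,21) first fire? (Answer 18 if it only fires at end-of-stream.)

9

i=0 t=1 v=6: → [0,9); WM=-2
i=1 t=2 v=7: → [0,9); WM=-1
i=2 t=11 v=3: → [9,18),[6,15),[3,12); WM=8
i=3 t=11 v=5: → [9,18),[6,15),[3,12); WM=8
i=4 t=1 v=4: DROP (t<8-0); WM=8
i=5 t=13 v=5: → [12,21),[9,18),[6,15); WM=10; [0,9) fires=2
i=6 t=2 v=7: DROP (t<10-0); WM=10
i=7 t=15 v=4: → [15,24),[12,21),[9,18); WM=12; [3,12) fires=2
i=8 t=3 v=4: DROP (t<12-0); WM=12
i=9 t=24 v=3: → [24,33),[21,30),[18,27); WM=21; [6,15) fires=3 [9,18) fires=4 [12,21) fires=2
i=10 t=25 v=4: → [24,33),[21,30),[18,27); WM=22
i=11 t=25 v=9: → [24,33),[21,30),[18,27); WM=22
i=12 t=29 v=7: → [27,36),[24,33),[21,30); WM=26; [15,24) fires=1
i=13 t=18 v=4: DROP (t<26-0); WM=26
i=14 t=30 v=1: → [30,39),[27,36),[24,33); WM=27; [18,27) fires=3
i=15 t=31 v=6: → [30,39),[27,36),[24,33); WM=28
i=16 t=30 v=6: → [30,39),[27,36),[24,33); WM=28
i=17 t=35 v=8: → [33,42),[30,39),[27,36); WM=32; [21,30) fires=4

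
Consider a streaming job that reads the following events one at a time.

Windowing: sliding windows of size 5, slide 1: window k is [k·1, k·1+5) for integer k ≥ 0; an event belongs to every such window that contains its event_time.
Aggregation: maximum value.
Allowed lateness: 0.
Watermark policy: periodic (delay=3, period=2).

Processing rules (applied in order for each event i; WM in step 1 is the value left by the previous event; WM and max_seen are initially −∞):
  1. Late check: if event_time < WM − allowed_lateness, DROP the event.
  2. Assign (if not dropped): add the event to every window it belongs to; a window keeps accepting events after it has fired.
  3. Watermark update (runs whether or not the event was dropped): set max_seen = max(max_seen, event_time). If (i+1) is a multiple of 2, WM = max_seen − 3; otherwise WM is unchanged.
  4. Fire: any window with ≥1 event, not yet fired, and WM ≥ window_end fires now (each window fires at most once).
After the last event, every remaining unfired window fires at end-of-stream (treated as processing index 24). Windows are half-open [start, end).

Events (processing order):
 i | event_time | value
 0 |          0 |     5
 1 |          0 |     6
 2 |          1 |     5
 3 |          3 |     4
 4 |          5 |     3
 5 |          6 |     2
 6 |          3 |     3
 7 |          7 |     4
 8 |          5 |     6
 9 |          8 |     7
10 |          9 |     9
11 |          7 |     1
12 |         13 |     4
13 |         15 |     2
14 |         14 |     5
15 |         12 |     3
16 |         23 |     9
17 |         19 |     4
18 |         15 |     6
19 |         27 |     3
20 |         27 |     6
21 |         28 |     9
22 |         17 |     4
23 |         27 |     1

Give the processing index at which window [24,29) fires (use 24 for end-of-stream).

24

i=0 t=0 v=5: → [0,5); WM=−∞
i=1 t=0 v=6: → [0,5); WM=-3
i=2 t=1 v=5: → [1,6),[0,5); WM=-3
i=3 t=3 v=4: → [3,8),[2,7),[1,6),[0,5); WM=0
i=4 t=5 v=3: → [5,10),[4,9),[3,8),[2,7),[1,6); WM=0
i=5 t=6 v=2: → [6,11),[5,10),[4,9),[3,8),[2,7); WM=3
i=6 t=3 v=3: → [3,8),[2,7),[1,6),[0,5); WM=3
i=7 t=7 v=4: → [7,12),[6,11),[5,10),[4,9),[3,8); WM=4
i=8 t=5 v=6: → [5,10),[4,9),[3,8),[2,7),[1,6); WM=4
i=9 t=8 v=7: → [8,13),[7,12),[6,11),[5,10),[4,9); WM=5; [0,5) fires=6
i=10 t=9 v=9: → [9,14),[8,13),[7,12),[6,11),[5,10); WM=5
i=11 t=7 v=1: → [7,12),[6,11),[5,10),[4,9),[3,8); WM=6; [1,6) fires=6
i=12 t=13 v=4: → [13,18),[12,17),[11,16),[10,15),[9,14); WM=6
i=13 t=15 v=2: → [15,20),[14,19),[13,18),[12,17),[11,16); WM=12; [2,7) fires=6 [3,8) fires=6 [4,9) fires=7 [5,10) fires=9 [6,11) fires=9 [7,12) fires=9
i=14 t=14 v=5: → [14,19),[13,18),[12,17),[11,16),[10,15); WM=12
i=15 t=12 v=3: → [12,17),[11,16),[10,15),[9,14),[8,13); WM=12
i=16 t=23 v=9: → [23,28),[22,27),[21,26),[20,25),[19,24); WM=12
i=17 t=19 v=4: → [19,24),[18,23),[17,22),[16,21),[15,20); WM=20; [8,13) fires=9 [9,14) fires=9 [10,15) fires=5 [11,16) fires=5 [12,17) fires=5 [13,18) fires=5 [14,19) fires=5 [15,20) fires=4
i=18 t=15 v=6: DROP (t<20-0); WM=20
i=19 t=27 v=3: → [27,32),[26,31),[25,30),[24,29),[23,28); WM=24; [16,21) fires=4 [17,22) fires=4 [18,23) fires=4 [19,24) fires=9
i=20 t=27 v=6: → [27,32),[26,31),[25,30),[24,29),[23,28); WM=24
i=21 t=28 v=9: → [28,33),[27,32),[26,31),[25,30),[24,29); WM=25; [20,25) fires=9
i=22 t=17 v=4: DROP (t<25-0); WM=25
i=23 t=27 v=1: → [27,32),[26,31),[25,30),[24,29),[23,28); WM=25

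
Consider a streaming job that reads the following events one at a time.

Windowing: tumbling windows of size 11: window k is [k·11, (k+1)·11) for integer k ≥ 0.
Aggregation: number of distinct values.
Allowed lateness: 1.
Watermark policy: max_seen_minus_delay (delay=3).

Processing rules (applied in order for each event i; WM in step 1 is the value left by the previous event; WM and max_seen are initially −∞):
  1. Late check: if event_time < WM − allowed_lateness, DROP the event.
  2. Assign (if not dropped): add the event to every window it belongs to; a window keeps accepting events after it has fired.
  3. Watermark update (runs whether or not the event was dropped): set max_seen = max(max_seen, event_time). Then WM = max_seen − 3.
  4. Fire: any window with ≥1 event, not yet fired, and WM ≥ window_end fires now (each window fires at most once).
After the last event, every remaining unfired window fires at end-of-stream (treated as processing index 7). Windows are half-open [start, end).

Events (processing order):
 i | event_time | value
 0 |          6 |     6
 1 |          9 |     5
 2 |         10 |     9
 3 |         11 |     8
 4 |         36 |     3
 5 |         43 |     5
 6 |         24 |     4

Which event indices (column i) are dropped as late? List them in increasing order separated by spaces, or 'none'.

6

i=0 t=6 v=6: → [0,11); WM=3
i=1 t=9 v=5: → [0,11); WM=6
i=2 t=10 v=9: → [0,11); WM=7
i=3 t=11 v=8: → [11,22); WM=8
i=4 t=36 v=3: → [33,44); WM=33; [0,11) fires=3 [11,22) fires=1
i=5 t=43 v=5: → [33,44); WM=40
i=6 t=24 v=4: DROP (t<40-1); WM=40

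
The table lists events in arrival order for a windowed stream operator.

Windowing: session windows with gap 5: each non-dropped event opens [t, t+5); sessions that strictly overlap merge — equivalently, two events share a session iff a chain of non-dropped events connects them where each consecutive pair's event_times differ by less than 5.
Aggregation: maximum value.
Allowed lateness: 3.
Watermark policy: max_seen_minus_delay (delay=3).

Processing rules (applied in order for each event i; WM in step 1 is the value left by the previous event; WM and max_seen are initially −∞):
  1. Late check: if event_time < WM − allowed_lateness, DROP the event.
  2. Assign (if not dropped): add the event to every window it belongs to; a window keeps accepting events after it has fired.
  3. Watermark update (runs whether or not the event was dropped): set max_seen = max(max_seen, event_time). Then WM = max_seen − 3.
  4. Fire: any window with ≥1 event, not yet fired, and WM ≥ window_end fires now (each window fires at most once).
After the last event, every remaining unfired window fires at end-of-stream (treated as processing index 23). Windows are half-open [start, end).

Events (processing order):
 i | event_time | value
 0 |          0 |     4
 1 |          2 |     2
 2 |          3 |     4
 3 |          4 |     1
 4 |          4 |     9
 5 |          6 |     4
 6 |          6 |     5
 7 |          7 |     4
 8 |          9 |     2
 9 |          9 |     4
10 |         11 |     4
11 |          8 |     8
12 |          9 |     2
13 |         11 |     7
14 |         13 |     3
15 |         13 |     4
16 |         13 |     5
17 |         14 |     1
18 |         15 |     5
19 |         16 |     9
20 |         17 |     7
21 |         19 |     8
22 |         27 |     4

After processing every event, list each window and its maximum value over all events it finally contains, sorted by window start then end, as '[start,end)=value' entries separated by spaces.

i=0 t=0 v=4: → [0,5); WM=-3
i=1 t=2 v=2: → [0,7); WM=-1
i=2 t=3 v=4: → [0,8); WM=0
i=3 t=4 v=1: → [0,9); WM=1
i=4 t=4 v=9: → [0,9); WM=1
i=5 t=6 v=4: → [0,11); WM=3
i=6 t=6 v=5: → [0,11); WM=3
i=7 t=7 v=4: → [0,12); WM=4
i=8 t=9 v=2: → [0,14); WM=6
i=9 t=9 v=4: → [0,14); WM=6
i=10 t=11 v=4: → [0,16); WM=8
i=11 t=8 v=8: → [0,16); WM=8
i=12 t=9 v=2: → [0,16); WM=8
i=13 t=11 v=7: → [0,16); WM=8
i=14 t=13 v=3: → [0,18); WM=10
i=15 t=13 v=4: → [0,18); WM=10
i=16 t=13 v=5: → [0,18); WM=10
i=17 t=14 v=1: → [0,19); WM=11
i=18 t=15 v=5: → [0,20); WM=12
i=19 t=16 v=9: → [0,21); WM=13
i=20 t=17 v=7: → [0,22); WM=14
i=21 t=19 v=8: → [0,24); WM=16
i=22 t=27 v=4: → [27,32); WM=24

[0,24)=9 [27,32)=4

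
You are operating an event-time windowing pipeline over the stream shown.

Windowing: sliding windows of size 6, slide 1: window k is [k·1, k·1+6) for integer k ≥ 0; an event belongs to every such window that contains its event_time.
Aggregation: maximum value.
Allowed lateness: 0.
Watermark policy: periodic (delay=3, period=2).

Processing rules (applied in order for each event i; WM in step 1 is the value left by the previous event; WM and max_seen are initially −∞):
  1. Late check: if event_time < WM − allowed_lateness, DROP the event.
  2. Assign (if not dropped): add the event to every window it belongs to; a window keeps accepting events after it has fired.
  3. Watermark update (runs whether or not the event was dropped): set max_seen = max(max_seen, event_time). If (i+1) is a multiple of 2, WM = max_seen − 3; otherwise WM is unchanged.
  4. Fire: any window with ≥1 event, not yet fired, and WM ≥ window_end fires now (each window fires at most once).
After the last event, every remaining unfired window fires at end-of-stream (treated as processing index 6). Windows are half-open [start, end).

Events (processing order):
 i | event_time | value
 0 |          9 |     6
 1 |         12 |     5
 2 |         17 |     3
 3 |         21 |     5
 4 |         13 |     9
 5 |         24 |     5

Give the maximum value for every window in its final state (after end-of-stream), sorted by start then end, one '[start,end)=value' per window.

[4,10)=6 [5,11)=6 [6,12)=6 [7,13)=6 [8,14)=6 [9,15)=6 [10,16)=5 [11,17)=5 [12,18)=5 [13,19)=3 [14,20)=3 [15,21)=3 [16,22)=5 [17,23)=5 [18,24)=5 [19,25)=5 [20,26)=5 [21,27)=5 [22,28)=5 [23,29)=5 [24,30)=5

i=0 t=9 v=6: → [9,15),[8,14),[7,13),[6,12),[5,11),[4,10); WM=−∞
i=1 t=12 v=5: → [12,18),[11,17),[10,16),[9,15),[8,14),[7,13); WM=9
i=2 t=17 v=3: → [17,23),[16,22),[15,21),[14,20),[13,19),[12,18); WM=9
i=3 t=21 v=5: → [21,27),[20,26),[19,25),[18,24),[17,23),[16,22); WM=18; [4,10) fires=6 [5,11) fires=6 [6,12) fires=6 [7,13) fires=6 [8,14) fires=6 [9,15) fires=6 [10,16) fires=5 [11,17) fires=5 [12,18) fires=5
i=4 t=13 v=9: DROP (t<18-0); WM=18
i=5 t=24 v=5: → [24,30),[23,29),[22,28),[21,27),[20,26),[19,25); WM=21; [13,19) fires=3 [14,20) fires=3 [15,21) fires=3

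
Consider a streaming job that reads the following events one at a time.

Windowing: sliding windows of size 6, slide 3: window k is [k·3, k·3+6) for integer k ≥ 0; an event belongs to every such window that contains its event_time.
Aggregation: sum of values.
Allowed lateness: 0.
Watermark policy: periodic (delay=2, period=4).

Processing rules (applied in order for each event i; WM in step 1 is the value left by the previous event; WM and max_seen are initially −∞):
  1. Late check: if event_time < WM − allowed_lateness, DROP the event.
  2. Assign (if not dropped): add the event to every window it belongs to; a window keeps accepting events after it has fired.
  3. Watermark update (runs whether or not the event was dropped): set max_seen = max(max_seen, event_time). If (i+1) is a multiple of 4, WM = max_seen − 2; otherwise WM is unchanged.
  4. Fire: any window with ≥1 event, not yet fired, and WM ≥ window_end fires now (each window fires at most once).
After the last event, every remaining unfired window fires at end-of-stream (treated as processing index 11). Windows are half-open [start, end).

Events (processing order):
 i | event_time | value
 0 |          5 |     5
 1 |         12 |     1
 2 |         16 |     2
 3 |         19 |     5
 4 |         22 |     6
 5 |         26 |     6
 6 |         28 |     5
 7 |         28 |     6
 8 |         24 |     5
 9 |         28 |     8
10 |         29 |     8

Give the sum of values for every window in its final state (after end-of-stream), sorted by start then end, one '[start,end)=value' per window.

i=0 t=5 v=5: → [3,9),[0,6); WM=−∞
i=1 t=12 v=1: → [12,18),[9,15); WM=−∞
i=2 t=16 v=2: → [15,21),[12,18); WM=−∞
i=3 t=19 v=5: → [18,24),[15,21); WM=17; [0,6) fires=5 [3,9) fires=5 [9,15) fires=1
i=4 t=22 v=6: → [21,27),[18,24); WM=17
i=5 t=26 v=6: → [24,30),[21,27); WM=17
i=6 t=28 v=5: → [27,33),[24,30); WM=17
i=7 t=28 v=6: → [27,33),[24,30); WM=26; [12,18) fires=3 [15,21) fires=7 [18,24) fires=11
i=8 t=24 v=5: DROP (t<26-0); WM=26
i=9 t=28 v=8: → [27,33),[24,30); WM=26
i=10 t=29 v=8: → [27,33),[24,30); WM=26

[0,6)=5 [3,9)=5 [9,15)=1 [12,18)=3 [15,21)=7 [18,24)=11 [21,27)=12 [24,30)=33 [27,33)=27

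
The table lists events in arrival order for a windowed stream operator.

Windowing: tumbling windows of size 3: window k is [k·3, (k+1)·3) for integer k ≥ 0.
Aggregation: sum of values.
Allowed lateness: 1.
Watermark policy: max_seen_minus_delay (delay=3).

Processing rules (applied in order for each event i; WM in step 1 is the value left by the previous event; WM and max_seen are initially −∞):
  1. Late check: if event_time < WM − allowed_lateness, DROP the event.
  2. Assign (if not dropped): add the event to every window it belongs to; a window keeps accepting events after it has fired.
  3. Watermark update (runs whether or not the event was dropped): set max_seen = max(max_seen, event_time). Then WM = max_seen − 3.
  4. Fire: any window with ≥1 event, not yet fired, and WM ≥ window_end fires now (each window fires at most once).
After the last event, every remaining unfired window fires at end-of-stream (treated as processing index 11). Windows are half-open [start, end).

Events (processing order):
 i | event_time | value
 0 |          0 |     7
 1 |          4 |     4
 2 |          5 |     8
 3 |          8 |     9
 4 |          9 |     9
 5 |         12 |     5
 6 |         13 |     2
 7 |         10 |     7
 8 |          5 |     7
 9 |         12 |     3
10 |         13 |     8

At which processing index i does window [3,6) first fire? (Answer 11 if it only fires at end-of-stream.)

4

i=0 t=0 v=7: → [0,3); WM=-3
i=1 t=4 v=4: → [3,6); WM=1
i=2 t=5 v=8: → [3,6); WM=2
i=3 t=8 v=9: → [6,9); WM=5; [0,3) fires=7
i=4 t=9 v=9: → [9,12); WM=6; [3,6) fires=12
i=5 t=12 v=5: → [12,15); WM=9; [6,9) fires=9
i=6 t=13 v=2: → [12,15); WM=10
i=7 t=10 v=7: → [9,12); WM=10
i=8 t=5 v=7: DROP (t<10-1); WM=10
i=9 t=12 v=3: → [12,15); WM=10
i=10 t=13 v=8: → [12,15); WM=10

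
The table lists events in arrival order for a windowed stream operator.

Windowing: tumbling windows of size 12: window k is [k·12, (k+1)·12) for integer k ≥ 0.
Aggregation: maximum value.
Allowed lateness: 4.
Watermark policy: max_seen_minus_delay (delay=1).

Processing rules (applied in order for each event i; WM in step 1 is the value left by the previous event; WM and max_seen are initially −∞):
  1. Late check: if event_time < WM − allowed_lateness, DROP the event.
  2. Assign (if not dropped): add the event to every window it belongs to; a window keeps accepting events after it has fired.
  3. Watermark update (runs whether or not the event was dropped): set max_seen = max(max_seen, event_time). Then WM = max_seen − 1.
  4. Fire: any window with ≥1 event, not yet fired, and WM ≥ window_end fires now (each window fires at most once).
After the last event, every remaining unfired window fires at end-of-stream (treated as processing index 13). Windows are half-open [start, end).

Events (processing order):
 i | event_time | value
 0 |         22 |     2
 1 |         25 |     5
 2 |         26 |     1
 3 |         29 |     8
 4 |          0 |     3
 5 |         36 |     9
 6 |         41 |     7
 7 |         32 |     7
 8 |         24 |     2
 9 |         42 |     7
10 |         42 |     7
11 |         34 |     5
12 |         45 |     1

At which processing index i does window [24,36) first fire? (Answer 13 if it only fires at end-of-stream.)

6

i=0 t=22 v=2: → [12,24); WM=21
i=1 t=25 v=5: → [24,36); WM=24; [12,24) fires=2
i=2 t=26 v=1: → [24,36); WM=25
i=3 t=29 v=8: → [24,36); WM=28
i=4 t=0 v=3: DROP (t<28-4); WM=28
i=5 t=36 v=9: → [36,48); WM=35
i=6 t=41 v=7: → [36,48); WM=40; [24,36) fires=8
i=7 t=32 v=7: DROP (t<40-4); WM=40
i=8 t=24 v=2: DROP (t<40-4); WM=40
i=9 t=42 v=7: → [36,48); WM=41
i=10 t=42 v=7: → [36,48); WM=41
i=11 t=34 v=5: DROP (t<41-4); WM=41
i=12 t=45 v=1: → [36,48); WM=44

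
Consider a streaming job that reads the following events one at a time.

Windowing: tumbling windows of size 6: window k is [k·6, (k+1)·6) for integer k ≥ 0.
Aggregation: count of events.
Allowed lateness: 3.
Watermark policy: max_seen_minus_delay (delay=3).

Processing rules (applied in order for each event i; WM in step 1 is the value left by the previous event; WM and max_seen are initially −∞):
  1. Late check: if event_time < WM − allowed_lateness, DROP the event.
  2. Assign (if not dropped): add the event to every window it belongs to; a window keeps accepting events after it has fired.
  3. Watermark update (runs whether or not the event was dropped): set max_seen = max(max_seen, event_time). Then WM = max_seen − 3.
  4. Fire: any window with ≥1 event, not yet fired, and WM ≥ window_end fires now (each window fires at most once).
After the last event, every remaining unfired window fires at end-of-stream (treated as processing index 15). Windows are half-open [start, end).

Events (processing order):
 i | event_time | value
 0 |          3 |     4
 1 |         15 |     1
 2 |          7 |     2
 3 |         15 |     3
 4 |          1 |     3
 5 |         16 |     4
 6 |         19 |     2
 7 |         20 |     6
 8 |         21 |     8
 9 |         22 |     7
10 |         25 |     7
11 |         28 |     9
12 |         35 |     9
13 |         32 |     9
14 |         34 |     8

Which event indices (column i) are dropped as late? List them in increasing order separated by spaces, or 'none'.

2 4

i=0 t=3 v=4: → [0,6); WM=0
i=1 t=15 v=1: → [12,18); WM=12; [0,6) fires=1
i=2 t=7 v=2: DROP (t<12-3); WM=12
i=3 t=15 v=3: → [12,18); WM=12
i=4 t=1 v=3: DROP (t<12-3); WM=12
i=5 t=16 v=4: → [12,18); WM=13
i=6 t=19 v=2: → [18,24); WM=16
i=7 t=20 v=6: → [18,24); WM=17
i=8 t=21 v=8: → [18,24); WM=18; [12,18) fires=3
i=9 t=22 v=7: → [18,24); WM=19
i=10 t=25 v=7: → [24,30); WM=22
i=11 t=28 v=9: → [24,30); WM=25; [18,24) fires=4
i=12 t=35 v=9: → [30,36); WM=32; [24,30) fires=2
i=13 t=32 v=9: → [30,36); WM=32
i=14 t=34 v=8: → [30,36); WM=32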